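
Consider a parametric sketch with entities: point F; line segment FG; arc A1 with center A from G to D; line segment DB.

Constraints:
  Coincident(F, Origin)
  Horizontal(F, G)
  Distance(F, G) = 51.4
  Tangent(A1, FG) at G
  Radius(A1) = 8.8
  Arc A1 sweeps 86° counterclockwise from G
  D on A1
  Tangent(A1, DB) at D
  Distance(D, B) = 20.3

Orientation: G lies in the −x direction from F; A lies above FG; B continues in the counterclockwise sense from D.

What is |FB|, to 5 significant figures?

50.065

F is at the origin; FG is horizontal with |FG| = 51.4 and G on the −x side, so G = (-51.400, 0.0000). The tangent condition forces AG to be normal to FG, so A = G + (0, 8.8) = (-51.400, 8.8000). On A1, G sits at bearing -90° from A; an 86° counterclockwise sweep puts D at bearing -4°, so D = A + 8.8·(cos -4°, sin -4°) = (-42.621, 8.1861). The tangent condition forces AD to be normal to DB, so DB runs along (−sin -4°, cos -4°); with |DB| = 20.3, B = (-41.205, 28.437). Then |FB| = |B − F| = 50.065.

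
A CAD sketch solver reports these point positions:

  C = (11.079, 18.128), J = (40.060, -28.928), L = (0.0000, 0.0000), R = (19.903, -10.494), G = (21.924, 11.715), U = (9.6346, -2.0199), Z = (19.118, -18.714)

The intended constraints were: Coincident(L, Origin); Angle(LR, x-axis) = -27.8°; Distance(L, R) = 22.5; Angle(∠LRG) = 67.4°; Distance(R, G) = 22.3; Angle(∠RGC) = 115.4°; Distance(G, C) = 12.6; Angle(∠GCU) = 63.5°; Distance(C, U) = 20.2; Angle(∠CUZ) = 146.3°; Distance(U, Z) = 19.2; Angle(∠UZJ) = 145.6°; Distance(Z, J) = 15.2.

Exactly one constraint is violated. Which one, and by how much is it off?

Distance(Z, J) = 15.2 — off by 8.10.

L = (0.00, 0.00) ✓; LR at -27.80° ✓; |LR| = 22.50 ✓; ∠LRG = 67.40° ✓; |RG| = 22.30 ✓; ∠RGC = 115.4° ✓; |GC| = 12.60 ✓; ∠GCU = 63.50° ✓; |CU| = 20.20 ✓; ∠CUZ = 146.3° ✓; |UZ| = 19.20 ✓; ∠UZJ = 145.6° ✓; |ZJ| = 23.30 ✗.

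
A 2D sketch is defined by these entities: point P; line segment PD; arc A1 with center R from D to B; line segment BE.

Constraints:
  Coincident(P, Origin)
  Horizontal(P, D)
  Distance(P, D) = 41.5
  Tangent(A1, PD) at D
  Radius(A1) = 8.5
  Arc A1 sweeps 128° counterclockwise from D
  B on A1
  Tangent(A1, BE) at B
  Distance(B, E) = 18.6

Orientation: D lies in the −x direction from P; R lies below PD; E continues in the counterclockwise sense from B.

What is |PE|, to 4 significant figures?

46.44

On A1, D sits at bearing 90° from R; a 128° counterclockwise sweep puts B at bearing 218°, so B = R + 8.5·(cos 218°, sin 218°) = (-48.20, -13.73). The tangent condition forces RB to be normal to BE, so BE runs along (−sin 218°, cos 218°); with |BE| = 18.6, E = (-36.75, -28.39). Then |PE| = |E − P| = 46.44.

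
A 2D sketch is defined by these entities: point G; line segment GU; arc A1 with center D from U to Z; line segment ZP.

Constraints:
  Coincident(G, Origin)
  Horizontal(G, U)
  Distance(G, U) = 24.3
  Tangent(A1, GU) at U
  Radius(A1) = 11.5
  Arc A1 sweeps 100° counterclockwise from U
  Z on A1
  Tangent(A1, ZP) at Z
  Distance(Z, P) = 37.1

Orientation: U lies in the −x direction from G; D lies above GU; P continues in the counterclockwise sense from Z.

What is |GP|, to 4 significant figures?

53.67

On A1, U sits at bearing -90° from D; a 100° counterclockwise sweep puts Z at bearing 10°, so Z = D + 11.5·(cos 10°, sin 10°) = (-12.97, 13.50). The tangent condition forces DZ to be normal to ZP, so ZP runs along (−sin 10°, cos 10°); with |ZP| = 37.1, P = (-19.42, 50.03). Then |GP| = |P − G| = 53.67.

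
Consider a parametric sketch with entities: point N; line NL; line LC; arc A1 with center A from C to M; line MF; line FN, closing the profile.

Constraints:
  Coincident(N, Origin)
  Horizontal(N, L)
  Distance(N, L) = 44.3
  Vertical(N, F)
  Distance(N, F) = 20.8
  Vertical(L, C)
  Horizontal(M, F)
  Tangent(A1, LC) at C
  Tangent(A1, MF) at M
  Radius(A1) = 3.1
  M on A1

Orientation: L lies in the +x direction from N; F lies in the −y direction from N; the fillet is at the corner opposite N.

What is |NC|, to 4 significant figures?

47.71

The virtual corner opposite N is at (44.30, -20.80). The tangent condition forces AC to be normal to LC and tangency of A1 to MF means the radius AM is perpendicular to MF, with radius 3.1, so the center A sits 3.1 in from both sides at A = (41.20, -17.70). That places the tangent points at C = (44.30, -17.70) on LC and M = (41.20, -20.80) on MF. Then |NC| = |C − N| = 47.71.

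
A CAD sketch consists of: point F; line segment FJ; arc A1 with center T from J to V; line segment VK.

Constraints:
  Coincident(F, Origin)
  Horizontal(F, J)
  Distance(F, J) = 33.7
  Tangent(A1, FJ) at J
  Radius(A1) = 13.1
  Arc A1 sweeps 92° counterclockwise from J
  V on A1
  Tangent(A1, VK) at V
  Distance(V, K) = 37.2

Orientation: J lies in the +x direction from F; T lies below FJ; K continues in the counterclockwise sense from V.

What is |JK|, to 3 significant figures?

52.1

F is at the origin; F and J share the same y with |FJ| = 33.7 and J on the +x side, so J = (33.7, 0.00). Tangency of A1 to FJ means the radius TJ is perpendicular to FJ, so T = J + (0, -13.1) = (33.7, -13.1). On A1, J sits at bearing 90° from T; a 92° counterclockwise sweep puts V at bearing 182°, so V = T + 13.1·(cos 182°, sin 182°) = (20.6, -13.6). The tangent condition forces TV to be normal to VK, so VK runs along (−sin 182°, cos 182°); with |VK| = 37.2, K = (21.9, -50.7). Then |JK| = |K − J| = 52.1.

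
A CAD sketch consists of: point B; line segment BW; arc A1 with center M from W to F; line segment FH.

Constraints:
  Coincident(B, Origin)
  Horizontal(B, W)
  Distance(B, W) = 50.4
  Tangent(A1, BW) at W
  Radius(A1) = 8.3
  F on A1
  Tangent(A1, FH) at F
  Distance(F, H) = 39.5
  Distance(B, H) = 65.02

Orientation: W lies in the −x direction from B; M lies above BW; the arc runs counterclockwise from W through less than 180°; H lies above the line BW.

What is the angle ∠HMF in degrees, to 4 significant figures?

78.13°

B is at the origin; BW is horizontal with |BW| = 50.4 and W on the −x side, so W = (-50.40, 0.000). The tangent condition forces MW to be normal to BW, so M = W + (0, 8.3) = (-50.40, 8.300). Since MF ⟂ FH (tangency), |MH| = √(8.3² + 39.5²) = 40.36 regardless of where F sits on A1. So H lies on both circle(B, 65.02) and circle(M, 40.36); the above-BW intersection is H = (-43.74, 48.11). F is the foot of the tangent from H: F = (-42.11, 8.643).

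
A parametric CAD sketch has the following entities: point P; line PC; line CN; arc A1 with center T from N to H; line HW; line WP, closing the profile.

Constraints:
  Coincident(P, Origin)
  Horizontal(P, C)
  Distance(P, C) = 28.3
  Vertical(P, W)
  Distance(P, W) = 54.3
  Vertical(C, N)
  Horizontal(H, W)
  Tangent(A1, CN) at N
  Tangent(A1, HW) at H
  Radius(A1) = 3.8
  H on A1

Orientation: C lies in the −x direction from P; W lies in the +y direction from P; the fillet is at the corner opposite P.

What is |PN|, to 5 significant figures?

57.889

P is at the origin; P and C share the same y with |PC| = 28.3 and C on the −x side, so C = (-28.300, 0.0000). PW is vertical with |PW| = 54.3 and W on the +y side, so W = (0.0000, 54.300). The virtual corner opposite P is at (-28.300, 54.300). Tangency of A1 to CN means the radius TN is perpendicular to CN and since A1 is tangent to HW there, TH ⟂ HW, with radius 3.8, so the center T sits 3.8 in from both sides at T = (-24.500, 50.500). That places the tangent points at N = (-28.300, 50.500) on CN and H = (-24.500, 54.300) on HW. Then |PN| = |N − P| = 57.889.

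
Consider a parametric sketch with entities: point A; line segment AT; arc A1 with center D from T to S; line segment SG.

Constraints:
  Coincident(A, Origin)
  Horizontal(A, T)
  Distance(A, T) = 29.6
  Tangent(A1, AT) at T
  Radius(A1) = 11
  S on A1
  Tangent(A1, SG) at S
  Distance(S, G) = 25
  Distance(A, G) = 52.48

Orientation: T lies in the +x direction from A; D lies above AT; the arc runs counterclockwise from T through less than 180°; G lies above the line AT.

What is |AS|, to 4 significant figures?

42.40

Checks: |DS| = 11.00 ✓; ∠(DS, SG) = 90.00° ✓; |SG| = 25.00 ✓; |AG| = 52.48 ✓.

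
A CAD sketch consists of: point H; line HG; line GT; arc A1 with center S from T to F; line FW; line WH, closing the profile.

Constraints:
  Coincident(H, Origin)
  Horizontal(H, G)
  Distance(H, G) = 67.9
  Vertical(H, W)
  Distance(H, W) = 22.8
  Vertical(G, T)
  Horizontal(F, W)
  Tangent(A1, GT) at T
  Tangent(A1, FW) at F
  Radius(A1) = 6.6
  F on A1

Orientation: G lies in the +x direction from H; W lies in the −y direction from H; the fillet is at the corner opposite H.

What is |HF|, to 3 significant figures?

65.4

H is at the origin; HG is horizontal with |HG| = 67.9 and G on the +x side, so G = (67.9, 0.00). HW is vertical with |HW| = 22.8 and W on the −y side, so W = (0.00, -22.8). The virtual corner opposite H is at (67.9, -22.8). Since A1 is tangent to GT there, ST ⟂ GT and tangency of A1 to FW means the radius SF is perpendicular to FW, with radius 6.6, so the center S sits 6.6 in from both sides at S = (61.3, -16.2). That places the tangent points at T = (67.9, -16.2) on GT and F = (61.3, -22.8) on FW. Then |HF| = |F − H| = 65.4.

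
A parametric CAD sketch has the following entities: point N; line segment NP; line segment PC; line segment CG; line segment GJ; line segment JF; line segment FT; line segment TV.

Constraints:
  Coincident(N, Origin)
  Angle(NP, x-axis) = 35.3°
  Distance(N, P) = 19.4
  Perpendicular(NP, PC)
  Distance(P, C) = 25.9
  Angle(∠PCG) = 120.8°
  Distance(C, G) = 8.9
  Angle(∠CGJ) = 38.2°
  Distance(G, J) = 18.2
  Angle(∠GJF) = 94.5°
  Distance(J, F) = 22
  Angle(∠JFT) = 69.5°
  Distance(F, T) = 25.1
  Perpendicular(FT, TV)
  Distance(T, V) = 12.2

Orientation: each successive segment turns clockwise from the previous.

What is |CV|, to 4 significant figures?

8.141

∠JFT = 69.5° gives FT at -91.70° from the x-axis; with |FT| = 25.1, T = (42.78, -18.43). The perpendicularity gives TV at right angles to FT, so TV runs at 178.3°; with |TV| = 12.2, V = (30.59, -18.07). Then |CV| = |V − C| = 8.141.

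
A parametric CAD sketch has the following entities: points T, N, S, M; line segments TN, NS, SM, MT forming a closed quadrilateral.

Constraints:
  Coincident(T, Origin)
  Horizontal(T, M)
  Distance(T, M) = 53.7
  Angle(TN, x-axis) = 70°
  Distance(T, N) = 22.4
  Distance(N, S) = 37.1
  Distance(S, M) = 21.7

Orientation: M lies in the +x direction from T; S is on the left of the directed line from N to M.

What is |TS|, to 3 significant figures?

48.9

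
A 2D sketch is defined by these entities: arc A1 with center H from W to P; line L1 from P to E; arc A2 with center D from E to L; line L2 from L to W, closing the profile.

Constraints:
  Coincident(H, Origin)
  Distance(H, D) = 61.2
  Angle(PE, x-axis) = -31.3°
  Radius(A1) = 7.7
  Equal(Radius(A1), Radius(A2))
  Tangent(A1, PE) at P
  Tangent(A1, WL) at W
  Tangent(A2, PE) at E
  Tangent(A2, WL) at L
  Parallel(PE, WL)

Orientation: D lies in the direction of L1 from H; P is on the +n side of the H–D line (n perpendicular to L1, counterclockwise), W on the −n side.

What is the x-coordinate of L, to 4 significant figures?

48.29

The slot axis is L1's direction at -31.3°, so u = (cos -31.3°, sin -31.3°) = (0.8545, -0.5195) and n = (−sin -31.3°, cos -31.3°) = (0.5195, 0.8545). H is at the origin and D lies 61.2 along u from H, so D = 61.2·u = (52.29, -31.79). Tangency of A1 to both parallel lines with radius 7.7 puts P and W at H ± 7.7·n: P = (4.000, 6.579), W = (-4.000, -6.579). Equal radii place E and L the same way about D: E = D + 7.7·n = (56.29, -25.22), L = D − 7.7·n = (48.29, -38.37). So L.x = 48.29.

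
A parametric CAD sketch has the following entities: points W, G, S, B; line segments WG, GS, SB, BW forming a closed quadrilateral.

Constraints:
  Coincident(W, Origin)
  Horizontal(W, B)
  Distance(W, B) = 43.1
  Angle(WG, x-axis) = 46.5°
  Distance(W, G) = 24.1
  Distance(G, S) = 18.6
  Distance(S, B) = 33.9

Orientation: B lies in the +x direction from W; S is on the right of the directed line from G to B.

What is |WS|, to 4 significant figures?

9.212

W is at the origin; WB is horizontal with |WB| = 43.1 and B in +x, so B = (43.1, 0). WG runs at 46.5° with |WG| = 24.1, so G = (16.59, 17.48). S is determined by |GS| = 18.6 and |SB| = 33.9 together: it lies at the intersection of circle(G, 18.6) and circle(B, 33.9). With |GB| = 31.76, the foot of the radical line on GB is 3.230 from G and the perpendicular offset is √(18.6² − 3.230²) = 18.32. Taking the right-of-GB solution: S = (9.202, 0.4112).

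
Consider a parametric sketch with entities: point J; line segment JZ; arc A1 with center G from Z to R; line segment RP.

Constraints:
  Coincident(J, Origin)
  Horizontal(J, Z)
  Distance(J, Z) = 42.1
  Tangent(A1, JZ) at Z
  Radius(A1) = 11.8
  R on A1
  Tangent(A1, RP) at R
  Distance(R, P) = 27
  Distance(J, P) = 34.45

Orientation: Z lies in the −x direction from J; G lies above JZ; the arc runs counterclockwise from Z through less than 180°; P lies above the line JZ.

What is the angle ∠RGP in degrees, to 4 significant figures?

66.39°

Checks: |GZ| = 11.80 ✓; |GR| = 11.80 ✓; ∠(GR, RP) = 90.00° ✓; |RP| = 27.00 ✓; |JP| = 34.45 ✓.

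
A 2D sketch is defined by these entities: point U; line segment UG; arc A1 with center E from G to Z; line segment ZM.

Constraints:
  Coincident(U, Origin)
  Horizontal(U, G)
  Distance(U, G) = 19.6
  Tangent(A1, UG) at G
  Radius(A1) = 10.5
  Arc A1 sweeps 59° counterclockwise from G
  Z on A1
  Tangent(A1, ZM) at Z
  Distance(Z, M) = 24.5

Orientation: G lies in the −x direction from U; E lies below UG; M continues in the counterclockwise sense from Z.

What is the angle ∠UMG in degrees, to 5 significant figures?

18.022°

U is at the origin; UG is horizontal with |UG| = 19.6 and G on the −x side, so G = (-19.600, 0.0000). Tangency of A1 to UG means the radius EG is perpendicular to UG, so E = G + (0, -10.5) = (-19.600, -10.500). On A1, G sits at bearing 90° from E; a 59° counterclockwise sweep puts Z at bearing 149°, so Z = E + 10.5·(cos 149°, sin 149°) = (-28.600, -5.0921). A1 meets ZM tangentially, so EZ is at right angles to ZM, so ZM runs along (−sin 149°, cos 149°); with |ZM| = 24.5, M = (-41.219, -26.093). Then cos ∠UMG = MU·MG / (|MU||MG|), giving 18.022°.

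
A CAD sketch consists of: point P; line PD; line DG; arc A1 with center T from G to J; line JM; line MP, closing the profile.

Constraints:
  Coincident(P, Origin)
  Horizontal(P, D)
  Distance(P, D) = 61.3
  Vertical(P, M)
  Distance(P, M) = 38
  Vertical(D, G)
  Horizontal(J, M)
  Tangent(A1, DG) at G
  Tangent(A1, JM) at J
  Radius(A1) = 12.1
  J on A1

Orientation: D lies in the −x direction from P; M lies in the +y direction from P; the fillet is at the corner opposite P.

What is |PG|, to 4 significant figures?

66.55

P is at the origin; P and D share the same y with |PD| = 61.3 and D on the −x side, so D = (-61.30, 0.000). PM is vertical with |PM| = 38.0 and M on the +y side, so M = (0.000, 38.00). The virtual corner opposite P is at (-61.30, 38.00). Since A1 is tangent to DG there, TG ⟂ DG and tangency of A1 to JM means the radius TJ is perpendicular to JM, with radius 12.1, so the center T sits 12.1 in from both sides at T = (-49.20, 25.90). That places the tangent points at G = (-61.30, 25.90) on DG and J = (-49.20, 38.00) on JM. Then |PG| = |G − P| = 66.55.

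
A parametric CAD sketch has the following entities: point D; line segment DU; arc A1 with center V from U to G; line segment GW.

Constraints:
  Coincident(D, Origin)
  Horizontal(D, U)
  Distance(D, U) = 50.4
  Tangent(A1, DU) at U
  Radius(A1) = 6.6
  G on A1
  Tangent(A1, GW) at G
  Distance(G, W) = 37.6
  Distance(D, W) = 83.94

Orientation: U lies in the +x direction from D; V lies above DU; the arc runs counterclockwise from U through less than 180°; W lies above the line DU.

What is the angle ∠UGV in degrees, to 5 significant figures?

61.662°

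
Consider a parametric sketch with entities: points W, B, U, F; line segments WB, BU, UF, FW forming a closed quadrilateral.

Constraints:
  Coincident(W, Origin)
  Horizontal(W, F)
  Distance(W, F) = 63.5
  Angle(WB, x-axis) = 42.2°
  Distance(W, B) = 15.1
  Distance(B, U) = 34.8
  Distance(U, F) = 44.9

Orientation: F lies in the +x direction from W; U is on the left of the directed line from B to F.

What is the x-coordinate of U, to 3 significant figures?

35.5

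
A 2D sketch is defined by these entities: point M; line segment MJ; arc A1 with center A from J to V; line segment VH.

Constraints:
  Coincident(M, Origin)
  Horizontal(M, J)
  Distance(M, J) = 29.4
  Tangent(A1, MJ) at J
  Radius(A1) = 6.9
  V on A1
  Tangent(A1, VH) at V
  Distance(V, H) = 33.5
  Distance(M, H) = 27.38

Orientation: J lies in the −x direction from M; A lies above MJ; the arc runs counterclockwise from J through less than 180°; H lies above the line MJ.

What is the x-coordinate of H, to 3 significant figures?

-1.95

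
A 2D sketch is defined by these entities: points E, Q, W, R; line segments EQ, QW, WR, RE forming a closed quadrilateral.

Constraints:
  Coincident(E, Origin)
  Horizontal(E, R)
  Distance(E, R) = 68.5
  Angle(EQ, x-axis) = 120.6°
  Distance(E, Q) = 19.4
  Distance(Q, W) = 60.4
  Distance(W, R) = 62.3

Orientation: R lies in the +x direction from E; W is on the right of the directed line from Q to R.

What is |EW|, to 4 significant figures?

41.04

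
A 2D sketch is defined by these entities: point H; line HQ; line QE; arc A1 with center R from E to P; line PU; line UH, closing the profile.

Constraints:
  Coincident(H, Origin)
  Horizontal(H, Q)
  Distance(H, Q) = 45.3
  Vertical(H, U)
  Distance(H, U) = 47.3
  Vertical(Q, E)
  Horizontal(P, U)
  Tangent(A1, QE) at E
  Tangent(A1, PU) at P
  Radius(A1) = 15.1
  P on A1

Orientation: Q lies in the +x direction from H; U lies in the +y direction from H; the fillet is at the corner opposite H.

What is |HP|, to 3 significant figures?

56.1

The virtual corner opposite H is at (45.3, 47.3). The tangent condition forces RE to be normal to QE and A1 meets PU tangentially, so RP is at right angles to PU, with radius 15.1, so the center R sits 15.1 in from both sides at R = (30.2, 32.2). That places the tangent points at E = (45.3, 32.2) on QE and P = (30.2, 47.3) on PU. Then |HP| = |P − H| = 56.1.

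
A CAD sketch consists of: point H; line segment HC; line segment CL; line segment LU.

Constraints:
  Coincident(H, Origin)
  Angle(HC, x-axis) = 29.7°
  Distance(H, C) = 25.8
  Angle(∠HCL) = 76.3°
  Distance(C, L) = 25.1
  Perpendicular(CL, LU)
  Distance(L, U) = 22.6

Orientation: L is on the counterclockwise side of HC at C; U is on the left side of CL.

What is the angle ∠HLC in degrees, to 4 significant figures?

52.85°

H is at the origin; HC runs at 29.7° with length 25.8, so C = 25.8·(cos 29.7°, sin 29.7°) = (22.41, 12.78). ∠HCL = 76.3°, so CL runs at 29.7° + (180° − 76.3°) = 133.4° from the x-axis; with |CL| = 25.1, L = C + 25.1·(cos 133.4°, sin 133.4°) = (5.165, 31.02). Then cos ∠HLC = LH·LC / (|LH||LC|), giving 52.85°.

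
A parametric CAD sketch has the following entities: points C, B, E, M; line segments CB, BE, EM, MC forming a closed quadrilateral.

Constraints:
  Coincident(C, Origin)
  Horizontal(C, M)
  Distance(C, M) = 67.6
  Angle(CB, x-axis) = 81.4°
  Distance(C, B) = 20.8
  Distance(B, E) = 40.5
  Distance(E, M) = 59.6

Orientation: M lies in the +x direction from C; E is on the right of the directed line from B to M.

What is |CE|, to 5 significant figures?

22.141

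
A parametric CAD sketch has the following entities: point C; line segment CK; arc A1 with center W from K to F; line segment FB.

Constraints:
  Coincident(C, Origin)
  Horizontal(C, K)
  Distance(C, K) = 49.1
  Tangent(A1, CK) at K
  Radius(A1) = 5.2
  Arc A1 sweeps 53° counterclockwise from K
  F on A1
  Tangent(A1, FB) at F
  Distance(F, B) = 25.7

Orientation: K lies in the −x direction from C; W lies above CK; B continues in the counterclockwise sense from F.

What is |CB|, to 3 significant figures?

37.1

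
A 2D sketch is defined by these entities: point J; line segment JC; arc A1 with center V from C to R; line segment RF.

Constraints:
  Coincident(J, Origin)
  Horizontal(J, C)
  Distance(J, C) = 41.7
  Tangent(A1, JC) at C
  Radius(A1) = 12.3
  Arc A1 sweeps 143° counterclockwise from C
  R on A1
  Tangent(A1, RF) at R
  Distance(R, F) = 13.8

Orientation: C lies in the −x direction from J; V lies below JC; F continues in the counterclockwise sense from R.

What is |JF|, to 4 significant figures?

48.74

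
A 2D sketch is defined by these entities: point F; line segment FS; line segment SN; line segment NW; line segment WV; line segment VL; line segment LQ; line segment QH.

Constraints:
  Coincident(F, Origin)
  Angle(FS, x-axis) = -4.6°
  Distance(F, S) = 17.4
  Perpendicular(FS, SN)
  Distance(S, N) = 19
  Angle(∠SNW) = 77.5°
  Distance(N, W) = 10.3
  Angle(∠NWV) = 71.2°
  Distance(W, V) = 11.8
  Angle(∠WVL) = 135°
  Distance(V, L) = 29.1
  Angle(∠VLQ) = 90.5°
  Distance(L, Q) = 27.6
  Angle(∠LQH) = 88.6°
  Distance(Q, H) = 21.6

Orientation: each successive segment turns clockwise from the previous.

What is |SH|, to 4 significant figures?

32.91

∠VLQ = 90.5° gives LQ at -80.40° from the x-axis; with |LQ| = 27.6, Q = (46.23, -30.36). ∠LQH = 88.6° gives QH at -171.8° from the x-axis; with |QH| = 21.6, H = (24.85, -33.44). Then |SH| = |H − S| = 32.91.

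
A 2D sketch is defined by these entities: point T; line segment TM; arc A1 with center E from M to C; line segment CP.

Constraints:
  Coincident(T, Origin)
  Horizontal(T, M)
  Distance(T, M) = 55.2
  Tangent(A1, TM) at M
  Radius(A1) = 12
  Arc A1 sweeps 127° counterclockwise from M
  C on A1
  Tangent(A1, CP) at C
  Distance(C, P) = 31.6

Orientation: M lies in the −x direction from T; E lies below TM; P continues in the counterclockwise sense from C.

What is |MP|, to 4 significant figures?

45.45

T is at the origin; TM is horizontal with |TM| = 55.2 and M on the −x side, so M = (-55.20, 0.000). A1 meets TM tangentially, so EM is at right angles to TM, so E = M + (0, -12) = (-55.20, -12.00). On A1, M sits at bearing 90° from E; a 127° counterclockwise sweep puts C at bearing 217°, so C = E + 12.0·(cos 217°, sin 217°) = (-64.78, -19.22). Tangency of A1 to CP means the radius EC is perpendicular to CP, so CP runs along (−sin 217°, cos 217°); with |CP| = 31.6, P = (-45.77, -44.46). Then |MP| = |P − M| = 45.45.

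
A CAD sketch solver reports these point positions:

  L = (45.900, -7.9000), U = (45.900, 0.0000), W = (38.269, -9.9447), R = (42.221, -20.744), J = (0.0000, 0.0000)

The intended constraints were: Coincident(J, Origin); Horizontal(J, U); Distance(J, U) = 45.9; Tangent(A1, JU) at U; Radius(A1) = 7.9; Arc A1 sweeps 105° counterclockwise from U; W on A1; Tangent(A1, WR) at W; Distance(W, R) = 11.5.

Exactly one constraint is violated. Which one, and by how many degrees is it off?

Tangent(A1, WR) at W — off by 5.10°.

J = (0.00, 0.00) ✓; J.y = 0.00, U.y = 0.00 ✓; |JU| = 45.90 ✓; ∠(LU, UJ) = 90.00° ✓; |LU| = 7.900 ✓; bearing(L→W) − bearing(L→U) = 105.0° ✓; |LW| = 7.900 ✓; ∠(LW, WR) = 84.90° ✗; |WR| = 11.50 ✓.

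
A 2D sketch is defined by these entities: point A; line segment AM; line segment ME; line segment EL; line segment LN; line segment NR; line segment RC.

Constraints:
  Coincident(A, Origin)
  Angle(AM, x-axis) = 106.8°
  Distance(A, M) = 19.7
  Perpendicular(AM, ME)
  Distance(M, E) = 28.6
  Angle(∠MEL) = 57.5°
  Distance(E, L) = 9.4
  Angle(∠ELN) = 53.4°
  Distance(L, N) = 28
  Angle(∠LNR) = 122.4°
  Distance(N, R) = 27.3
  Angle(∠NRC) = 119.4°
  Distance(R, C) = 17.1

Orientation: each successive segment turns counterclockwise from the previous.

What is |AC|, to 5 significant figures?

74.275

A is at the origin; AM runs at 106.8° with length 19.7, so M = (-5.6939, 18.859). AM ⟂ ME, so ME runs at -163.20°; with |ME| = 28.6, E = (-33.073, 10.593). ∠MEL = 57.5° gives EL at -40.700° from the x-axis; with |EL| = 9.4, L = (-25.947, 4.4632). ∠ELN = 53.4° gives LN at 85.900° from the x-axis; with |LN| = 28.0, N = (-23.945, 32.392). ∠LNR = 122.4° gives NR at 143.50° from the x-axis; with |NR| = 27.3, R = (-45.890, 48.630). ∠NRC = 119.4° gives RC at -155.90° from the x-axis; with |RC| = 17.1, C = (-61.500, 41.648). Then |AC| = |C − A| = 74.275.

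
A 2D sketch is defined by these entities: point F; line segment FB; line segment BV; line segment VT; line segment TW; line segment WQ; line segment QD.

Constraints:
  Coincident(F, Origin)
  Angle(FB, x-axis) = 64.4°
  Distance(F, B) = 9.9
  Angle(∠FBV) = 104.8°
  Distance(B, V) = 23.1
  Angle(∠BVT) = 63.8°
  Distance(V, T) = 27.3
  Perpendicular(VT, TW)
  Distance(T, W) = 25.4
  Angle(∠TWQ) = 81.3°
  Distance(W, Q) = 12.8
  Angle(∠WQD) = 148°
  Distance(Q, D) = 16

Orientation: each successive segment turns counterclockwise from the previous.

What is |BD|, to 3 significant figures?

10.9

∠TWQ = 81.3° gives WQ at 84.5° from the x-axis; with |WQ| = 12.8, Q = (5.84, 3.94). ∠WQD = 148.0° gives QD at 116° from the x-axis; with |QD| = 16.0, D = (-1.30, 18.3). Then |BD| = |D − B| = 10.9.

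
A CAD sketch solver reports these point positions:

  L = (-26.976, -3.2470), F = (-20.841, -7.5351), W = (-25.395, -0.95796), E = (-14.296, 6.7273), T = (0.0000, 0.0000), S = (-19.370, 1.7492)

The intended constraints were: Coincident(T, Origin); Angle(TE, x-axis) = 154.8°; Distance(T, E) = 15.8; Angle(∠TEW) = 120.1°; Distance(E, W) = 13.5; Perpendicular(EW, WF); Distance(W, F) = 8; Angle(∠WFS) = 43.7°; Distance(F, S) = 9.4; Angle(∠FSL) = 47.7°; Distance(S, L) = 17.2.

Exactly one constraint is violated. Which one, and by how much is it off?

Distance(S, L) = 17.2 — off by 8.10.

T = (0.00, 0.00) ✓; TE at 154.8° ✓; |TE| = 15.80 ✓; ∠TEW = 120.1° ✓; |EW| = 13.50 ✓; ∠(EW, WF) = 90.00° ✓; |WF| = 8.000 ✓; ∠WFS = 43.70° ✓; |FS| = 9.400 ✓; ∠FSL = 47.70° ✓; |SL| = 9.100 ✗.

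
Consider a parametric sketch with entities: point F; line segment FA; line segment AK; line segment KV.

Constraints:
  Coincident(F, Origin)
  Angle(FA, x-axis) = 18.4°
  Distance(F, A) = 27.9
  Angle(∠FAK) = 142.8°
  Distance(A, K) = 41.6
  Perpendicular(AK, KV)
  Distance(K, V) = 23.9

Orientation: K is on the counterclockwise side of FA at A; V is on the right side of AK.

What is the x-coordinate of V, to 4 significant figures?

69.70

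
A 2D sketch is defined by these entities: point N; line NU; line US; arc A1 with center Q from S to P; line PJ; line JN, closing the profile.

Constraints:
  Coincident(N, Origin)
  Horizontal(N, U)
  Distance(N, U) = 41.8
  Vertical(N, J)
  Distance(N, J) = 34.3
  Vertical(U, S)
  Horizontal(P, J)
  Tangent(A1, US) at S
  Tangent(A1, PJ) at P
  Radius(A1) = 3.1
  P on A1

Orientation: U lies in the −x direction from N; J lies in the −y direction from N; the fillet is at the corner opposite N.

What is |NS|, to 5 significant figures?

52.160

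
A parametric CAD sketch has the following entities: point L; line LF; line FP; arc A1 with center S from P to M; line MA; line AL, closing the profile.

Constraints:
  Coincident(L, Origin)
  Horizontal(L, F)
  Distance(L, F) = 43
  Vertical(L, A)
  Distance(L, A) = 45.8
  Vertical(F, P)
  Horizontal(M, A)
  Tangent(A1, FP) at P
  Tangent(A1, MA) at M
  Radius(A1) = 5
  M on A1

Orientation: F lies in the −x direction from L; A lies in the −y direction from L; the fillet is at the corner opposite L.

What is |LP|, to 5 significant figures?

59.276

L is at the origin; L and F share the same y with |LF| = 43.0 and F on the −x side, so F = (-43.000, 0.0000). L and A share the same x with |LA| = 45.8 and A on the −y side, so A = (0.0000, -45.800). The virtual corner opposite L is at (-43.000, -45.800). A1 meets FP tangentially, so SP is at right angles to FP and tangency of A1 to MA means the radius SM is perpendicular to MA, with radius 5.0, so the center S sits 5.0 in from both sides at S = (-38.000, -40.800). That places the tangent points at P = (-43.000, -40.800) on FP and M = (-38.000, -45.800) on MA. Then |LP| = |P − L| = 59.276.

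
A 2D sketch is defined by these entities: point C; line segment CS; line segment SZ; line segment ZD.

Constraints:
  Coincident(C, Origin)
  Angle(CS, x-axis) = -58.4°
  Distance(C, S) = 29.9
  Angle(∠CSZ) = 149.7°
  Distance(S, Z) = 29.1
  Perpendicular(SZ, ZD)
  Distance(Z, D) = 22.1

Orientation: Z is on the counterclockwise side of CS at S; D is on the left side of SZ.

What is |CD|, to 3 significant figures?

55.4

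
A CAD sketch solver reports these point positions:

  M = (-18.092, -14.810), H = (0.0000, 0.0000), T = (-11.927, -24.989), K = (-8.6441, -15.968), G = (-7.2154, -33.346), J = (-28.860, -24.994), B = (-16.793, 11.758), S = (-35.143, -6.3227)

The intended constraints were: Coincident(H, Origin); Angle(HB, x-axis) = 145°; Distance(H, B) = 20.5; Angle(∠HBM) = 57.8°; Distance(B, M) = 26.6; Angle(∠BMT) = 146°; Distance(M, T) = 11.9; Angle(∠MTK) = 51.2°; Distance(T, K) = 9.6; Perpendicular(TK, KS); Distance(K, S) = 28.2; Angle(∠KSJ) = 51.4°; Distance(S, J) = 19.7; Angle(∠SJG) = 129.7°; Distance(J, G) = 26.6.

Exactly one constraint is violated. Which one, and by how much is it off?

Distance(J, G) = 26.6 — off by 3.40.

H = (0.00, 0.00) ✓; HB at 145.0° ✓; |HB| = 20.50 ✓; ∠HBM = 57.80° ✓; |BM| = 26.60 ✓; ∠BMT = 146.0° ✓; |MT| = 11.90 ✓; ∠MTK = 51.20° ✓; |TK| = 9.600 ✓; ∠(TK, KS) = 90.00° ✓; |KS| = 28.20 ✓; ∠KSJ = 51.40° ✓; |SJ| = 19.70 ✓; ∠SJG = 129.7° ✓; |JG| = 23.20 ✗.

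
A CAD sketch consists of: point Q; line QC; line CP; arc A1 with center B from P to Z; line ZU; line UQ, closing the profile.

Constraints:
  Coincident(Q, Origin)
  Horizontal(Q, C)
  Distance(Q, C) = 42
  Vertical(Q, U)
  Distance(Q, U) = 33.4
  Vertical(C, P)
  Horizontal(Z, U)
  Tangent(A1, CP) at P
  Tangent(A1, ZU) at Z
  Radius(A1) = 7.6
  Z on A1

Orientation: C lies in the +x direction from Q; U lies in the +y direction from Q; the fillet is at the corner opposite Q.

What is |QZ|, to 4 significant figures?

47.95

Q is at the origin; QC is horizontal with |QC| = 42.0 and C on the +x side, so C = (42.00, 0.000). QU is vertical with |QU| = 33.4 and U on the +y side, so U = (0.000, 33.40). The virtual corner opposite Q is at (42.00, 33.40). Since A1 is tangent to CP there, BP ⟂ CP and the tangent condition forces BZ to be normal to ZU, with radius 7.6, so the center B sits 7.6 in from both sides at B = (34.40, 25.80). That places the tangent points at P = (42.00, 25.80) on CP and Z = (34.40, 33.40) on ZU. Then |QZ| = |Z − Q| = 47.95.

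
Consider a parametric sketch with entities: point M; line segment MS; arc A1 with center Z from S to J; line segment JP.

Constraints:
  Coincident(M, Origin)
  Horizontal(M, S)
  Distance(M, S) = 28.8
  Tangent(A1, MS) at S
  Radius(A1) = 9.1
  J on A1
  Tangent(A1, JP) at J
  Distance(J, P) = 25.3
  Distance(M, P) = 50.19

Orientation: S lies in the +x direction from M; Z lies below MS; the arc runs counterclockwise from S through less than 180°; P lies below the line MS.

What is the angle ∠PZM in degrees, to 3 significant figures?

123°

M is at the origin; MS is horizontal with |MS| = 28.8 and S on the +x side, so S = (28.8, 0.00). Tangency of A1 to MS means the radius ZS is perpendicular to MS, so Z = S + (0, -9.1) = (28.8, -9.10). Since ZJ ⟂ JP (tangency), |ZP| = √(9.1² + 25.3²) = 26.9 regardless of where J sits on A1. So P lies on both circle(M, 50.19) and circle(Z, 26.9); the below-MS intersection is P = (36.0, -35.0). J is the foot of the tangent from P: J = (21.4, -14.3).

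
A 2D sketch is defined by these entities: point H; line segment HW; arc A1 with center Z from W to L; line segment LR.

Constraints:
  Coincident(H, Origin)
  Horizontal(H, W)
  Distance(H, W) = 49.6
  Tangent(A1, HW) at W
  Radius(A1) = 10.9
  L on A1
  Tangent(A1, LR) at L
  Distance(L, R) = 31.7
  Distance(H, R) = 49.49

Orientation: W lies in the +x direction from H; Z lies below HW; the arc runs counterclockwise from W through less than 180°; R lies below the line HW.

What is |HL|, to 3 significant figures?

39.9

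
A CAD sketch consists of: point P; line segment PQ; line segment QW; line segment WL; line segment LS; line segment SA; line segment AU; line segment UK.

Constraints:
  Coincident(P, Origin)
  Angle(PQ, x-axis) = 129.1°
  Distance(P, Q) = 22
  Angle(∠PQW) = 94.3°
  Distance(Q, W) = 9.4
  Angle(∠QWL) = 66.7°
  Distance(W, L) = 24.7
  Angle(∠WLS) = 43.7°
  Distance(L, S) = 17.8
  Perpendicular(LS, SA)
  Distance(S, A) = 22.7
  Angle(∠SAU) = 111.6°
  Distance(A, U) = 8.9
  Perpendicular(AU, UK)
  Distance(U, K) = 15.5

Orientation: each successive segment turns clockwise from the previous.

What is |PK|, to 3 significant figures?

12.8

P is at the origin; PQ runs at 129.1° with length 22.0, so Q = (-13.9, 17.1). ∠PQW = 94.3° gives QW at 43.4° from the x-axis; with |QW| = 9.4, W = (-7.05, 23.5). ∠QWL = 66.7° gives WL at -69.9° from the x-axis; with |WL| = 24.7, L = (1.44, 0.336). ∠WLS = 43.7° gives LS at 154° from the x-axis; with |LS| = 17.8, S = (-14.5, 8.19). The perpendicularity gives SA at right angles to LS, so SA runs at 63.8°; with |SA| = 22.7, A = (-4.51, 28.6). ∠SAU = 111.6° gives AU at -4.60° from the x-axis; with |AU| = 8.9, U = (4.37, 27.8). The perpendicularity gives UK at right angles to AU, so UK runs at -94.6°; with |UK| = 15.5, K = (3.12, 12.4). Then |PK| = |K − P| = 12.8.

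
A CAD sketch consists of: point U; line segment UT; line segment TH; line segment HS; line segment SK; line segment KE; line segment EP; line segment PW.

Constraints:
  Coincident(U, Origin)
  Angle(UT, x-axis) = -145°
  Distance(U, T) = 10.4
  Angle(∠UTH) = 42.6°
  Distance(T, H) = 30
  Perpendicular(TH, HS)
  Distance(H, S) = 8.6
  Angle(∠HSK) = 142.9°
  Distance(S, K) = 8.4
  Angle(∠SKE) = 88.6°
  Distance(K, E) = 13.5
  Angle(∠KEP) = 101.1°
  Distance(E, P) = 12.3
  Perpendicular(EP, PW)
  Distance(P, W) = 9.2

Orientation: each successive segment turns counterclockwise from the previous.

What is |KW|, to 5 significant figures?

15.439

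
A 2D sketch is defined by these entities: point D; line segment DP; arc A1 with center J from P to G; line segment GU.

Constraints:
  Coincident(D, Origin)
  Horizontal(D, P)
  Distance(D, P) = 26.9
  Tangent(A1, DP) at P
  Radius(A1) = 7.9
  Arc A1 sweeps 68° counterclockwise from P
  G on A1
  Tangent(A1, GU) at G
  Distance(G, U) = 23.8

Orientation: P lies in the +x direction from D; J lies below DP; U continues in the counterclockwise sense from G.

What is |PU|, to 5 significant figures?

31.514

On A1, P sits at bearing 90° from J; a 68° counterclockwise sweep puts G at bearing 158°, so G = J + 7.9·(cos 158°, sin 158°) = (19.575, -4.9406). Tangency of A1 to GU means the radius JG is perpendicular to GU, so GU runs along (−sin 158°, cos 158°); with |GU| = 23.8, U = (10.660, -27.008). Then |PU| = |U − P| = 31.514.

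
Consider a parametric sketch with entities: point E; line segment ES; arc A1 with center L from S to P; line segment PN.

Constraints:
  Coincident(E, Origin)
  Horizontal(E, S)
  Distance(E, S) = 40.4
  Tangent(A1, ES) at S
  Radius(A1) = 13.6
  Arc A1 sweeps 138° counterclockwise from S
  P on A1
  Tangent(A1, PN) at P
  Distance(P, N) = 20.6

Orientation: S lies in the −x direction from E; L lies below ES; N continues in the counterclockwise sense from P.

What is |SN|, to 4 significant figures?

38.00

E is at the origin; ES is horizontal with |ES| = 40.4 and S on the −x side, so S = (-40.40, 0.000). Since A1 is tangent to ES there, LS ⟂ ES, so L = S + (0, -13.6) = (-40.40, -13.60). On A1, S sits at bearing 90° from L; a 138° counterclockwise sweep puts P at bearing 228°, so P = L + 13.6·(cos 228°, sin 228°) = (-49.50, -23.71). The tangent condition forces LP to be normal to PN, so PN runs along (−sin 228°, cos 228°); with |PN| = 20.6, N = (-34.19, -37.49). Then |SN| = |N − S| = 38.00.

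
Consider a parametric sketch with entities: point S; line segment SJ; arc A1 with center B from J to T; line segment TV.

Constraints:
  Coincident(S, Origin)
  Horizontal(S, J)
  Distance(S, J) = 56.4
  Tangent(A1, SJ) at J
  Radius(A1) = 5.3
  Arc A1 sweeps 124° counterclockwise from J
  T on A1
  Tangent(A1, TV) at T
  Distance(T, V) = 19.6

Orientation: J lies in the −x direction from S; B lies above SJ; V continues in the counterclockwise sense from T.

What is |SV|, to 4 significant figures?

67.57

S is at the origin; SJ is horizontal with |SJ| = 56.4 and J on the −x side, so J = (-56.40, 0.000). The tangent condition forces BJ to be normal to SJ, so B = J + (0, 5.3) = (-56.40, 5.300). On A1, J sits at bearing -90° from B; a 124° counterclockwise sweep puts T at bearing 34°, so T = B + 5.3·(cos 34°, sin 34°) = (-52.01, 8.264). The tangent condition forces BT to be normal to TV, so TV runs along (−sin 34°, cos 34°); with |TV| = 19.6, V = (-62.97, 24.51). Then |SV| = |V − S| = 67.57.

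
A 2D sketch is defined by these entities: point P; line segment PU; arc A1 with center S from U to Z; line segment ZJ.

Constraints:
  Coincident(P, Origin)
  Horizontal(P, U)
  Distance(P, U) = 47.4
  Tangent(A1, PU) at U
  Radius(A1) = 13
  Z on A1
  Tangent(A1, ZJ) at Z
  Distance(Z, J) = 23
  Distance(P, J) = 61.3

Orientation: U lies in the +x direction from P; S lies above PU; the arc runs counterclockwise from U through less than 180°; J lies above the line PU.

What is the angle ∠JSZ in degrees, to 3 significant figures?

60.5°

P is at the origin; P and U share the same y with |PU| = 47.4 and U on the +x side, so U = (47.4, 0.00). The tangent condition forces SU to be normal to PU, so S = U + (0, 13) = (47.4, 13.0). Since SZ ⟂ ZJ (tangency), |SJ| = √(13.0² + 23.0²) = 26.4 regardless of where Z sits on A1. So J lies on both circle(P, 61.3) and circle(S, 26.4); the above-PU intersection is J = (46.9, 39.4). Z is the foot of the tangent from J: Z = (58.6, 19.6).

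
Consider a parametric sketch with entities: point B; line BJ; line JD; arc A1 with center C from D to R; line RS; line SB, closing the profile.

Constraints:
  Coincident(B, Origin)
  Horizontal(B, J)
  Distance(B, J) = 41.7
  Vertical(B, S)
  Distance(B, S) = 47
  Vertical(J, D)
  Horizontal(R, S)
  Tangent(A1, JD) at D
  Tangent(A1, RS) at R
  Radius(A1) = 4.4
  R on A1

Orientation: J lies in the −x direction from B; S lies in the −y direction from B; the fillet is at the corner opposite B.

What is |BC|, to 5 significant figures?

56.622

B is at the origin; BJ is horizontal with |BJ| = 41.7 and J on the −x side, so J = (-41.700, 0.0000). B and S share the same x with |BS| = 47.0 and S on the −y side, so S = (0.0000, -47.000). The virtual corner opposite B is at (-41.700, -47.000). Since A1 is tangent to JD there, CD ⟂ JD and since A1 is tangent to RS there, CR ⟂ RS, with radius 4.4, so the center C sits 4.4 in from both sides at C = (-37.300, -42.600). Then |BC| = |C − B| = 56.622.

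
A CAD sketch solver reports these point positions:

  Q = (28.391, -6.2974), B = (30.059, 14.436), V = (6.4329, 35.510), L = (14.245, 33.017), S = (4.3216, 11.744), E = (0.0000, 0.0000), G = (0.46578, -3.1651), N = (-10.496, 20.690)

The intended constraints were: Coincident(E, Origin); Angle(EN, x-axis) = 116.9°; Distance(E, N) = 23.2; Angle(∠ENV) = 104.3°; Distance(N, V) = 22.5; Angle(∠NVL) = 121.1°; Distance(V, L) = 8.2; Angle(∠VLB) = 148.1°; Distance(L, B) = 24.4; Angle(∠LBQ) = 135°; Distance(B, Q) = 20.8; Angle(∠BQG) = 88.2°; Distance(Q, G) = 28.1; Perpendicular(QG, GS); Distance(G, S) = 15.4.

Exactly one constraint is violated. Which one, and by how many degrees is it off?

Perpendicular(QG, GS) — off by 8.10°.

E = (0.00, 0.00) ✓; EN at 116.9° ✓; |EN| = 23.20 ✓; ∠ENV = 104.3° ✓; |NV| = 22.50 ✓; ∠NVL = 121.1° ✓; |VL| = 8.200 ✓; ∠VLB = 148.1° ✓; |LB| = 24.40 ✓; ∠LBQ = 135.0° ✓; |BQ| = 20.80 ✓; ∠BQG = 88.20° ✓; |QG| = 28.10 ✓; ∠(QG, GS) = 98.10° ✗; |GS| = 15.40 ✓.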